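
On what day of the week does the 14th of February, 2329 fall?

Doomsday rule: the anchor day for the 2300s is Wednesday. For year 29: 29÷12 = 2 r 5, and 5÷4 = 1, so 2+5+1 = 8.
Wednesday + 8 ≡ Thursday — that's 2329's doomsday.
In February the doomsday date is Feb 28 (2329 is not a leap year).
Feb 14 is 14 days before Feb 28; 14 mod 7 = 0, so Thursday − 0 = Thursday.

Thursday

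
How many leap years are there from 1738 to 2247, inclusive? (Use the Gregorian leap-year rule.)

Multiples of 4 in [1738,2247]: 127.
Of those, multiples of 100: 5 (not leap unless ÷400).
Multiples of 400: 1.
Leap years = 127 − 5 + 1 = 123.

123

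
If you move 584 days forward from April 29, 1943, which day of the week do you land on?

Sunday

First find the weekday of Apr 29, 1943. Doomsday rule: the anchor day for the 1900s is Wednesday. For year 43: 43÷12 = 3 r 7, and 7÷4 = 1, so 3+7+1 = 11.
Wednesday + 11 ≡ Sunday — that's 1943's doomsday.
In April the doomsday date is Apr 4.
Apr 29 is 25 days after Apr 4; 25 mod 7 = 4, so Sunday + 4 = Thursday.
584 mod 7 = 3, so 584 days after a Thursday is Thursday + 3 = Sunday.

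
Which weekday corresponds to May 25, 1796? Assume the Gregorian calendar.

Doomsday rule: the anchor day for the 1700s is Sunday. For year 96: 96÷12 = 8 r 0, and 0÷4 = 0, so 8+0+0 = 8.
Sunday + 8 ≡ Monday — that's 1796's doomsday.
In May the doomsday date is May 9.
May 25 is 16 days after May 9; 16 mod 7 = 2, so Monday + 2 = Wednesday.

Wednesday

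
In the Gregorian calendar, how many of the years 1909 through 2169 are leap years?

Multiples of 4 in [1909,2169]: 65.
Of those, multiples of 100: 2 (not leap unless ÷400).
Multiples of 400: 1.
Leap years = 65 − 2 + 1 = 64.

64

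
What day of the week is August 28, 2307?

Wednesday

Doomsday rule: the anchor day for the 2300s is Wednesday. For year 07: 7÷12 = 0 r 7, and 7÷4 = 1, so 0+7+1 = 8.
Wednesday + 8 ≡ Thursday — that's 2307's doomsday.
In August the doomsday date is Aug 8.
Aug 28 is 20 days after Aug 8; 20 mod 7 = 6, so Thursday + 6 = Wednesday.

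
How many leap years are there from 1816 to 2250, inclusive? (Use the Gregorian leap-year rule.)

Multiples of 4 in [1816,2250]: 109.
Of those, multiples of 100: 4 (not leap unless ÷400).
Multiples of 400: 1.
Leap years = 109 − 4 + 1 = 106.

106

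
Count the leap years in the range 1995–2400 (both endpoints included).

99

Multiples of 4 in [1995,2400]: 102.
Of those, multiples of 100: 5 (not leap unless ÷400).
Multiples of 400: 2.
Leap years = 102 − 5 + 2 = 99.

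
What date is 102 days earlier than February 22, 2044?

−22 → Jan 31, 2044 (end of Jan, 31 days; 80 left).
−31 → Dec 31, 2043 (end of Dec, 31 days; 49 left).
−31 → Nov 30, 2043 (end of Nov, 30 days; 18 left).
−18 → Nov 12, 2043.

November 12, 2043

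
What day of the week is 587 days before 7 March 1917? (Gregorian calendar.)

Thursday

Mar 7, 1917 is a Wednesday.
587 mod 7 = 6, so 587 days before a Wednesday is Wednesday − 6 = Thursday.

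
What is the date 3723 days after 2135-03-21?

+366 (one year; includes Feb 29, 2136) → Mar 21, 2136 (3357 left).
+365 (one year) → Mar 21, 2137 (2992 left).
+365 (one year) → Mar 21, 2138 (2627 left).
+365 (one year) → Mar 21, 2139 (2262 left).
+366 (one year; includes Feb 29, 2140) → Mar 21, 2140 (1896 left).
+365 (one year) → Mar 21, 2141 (1531 left).
+365 (one year) → Mar 21, 2142 (1166 left).
+365 (one year) → Mar 21, 2143 (801 left).
+366 (one year; includes Feb 29, 2144) → Mar 21, 2144 (435 left).
+365 (one year) → Mar 21, 2145 (70 left).
Mar has 31 days: +11 → Apr 1, 2145 (59 left).
Apr has 30 days: +30 → May 1, 2145 (29 left).
+29 → May 30, 2145.

May 30, 2145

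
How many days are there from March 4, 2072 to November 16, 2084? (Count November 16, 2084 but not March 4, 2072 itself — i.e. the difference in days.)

4640

Mar 4, 2072 → Mar 4, 2073: 365 days.
Mar 4, 2073 → Mar 4, 2074: 365 days.
Mar 4, 2074 → Mar 4, 2075: 365 days.
Mar 4, 2075 → Mar 4, 2076: 366 days (Feb 29, 2076 is in that span).
Mar 4, 2076 → Mar 4, 2077: 365 days.
Mar 4, 2077 → Mar 4, 2078: 365 days.
Mar 4, 2078 → Mar 4, 2079: 365 days.
Mar 4, 2079 → Mar 4, 2080: 366 days (Feb 29, 2080 is in that span).
Mar 4, 2080 → Mar 4, 2081: 365 days.
Mar 4, 2081 → Mar 4, 2082: 365 days.
Mar 4, 2082 → Mar 4, 2083: 365 days.
Mar 4, 2083 → Mar 4, 2084: 366 days (Feb 29, 2084 is in that span).
Mar 4, 2084 → Apr 4, 2084: 31 days (March has 31).
Apr 4, 2084 → May 4, 2084: 30 days (April has 30).
May 4, 2084 → Jun 4, 2084: 31 days (May has 31).
Jun 4, 2084 → Jul 4, 2084: 30 days (June has 30).
Jul 4, 2084 → Aug 4, 2084: 31 days (July has 31).
Aug 4, 2084 → Sep 4, 2084: 31 days (August has 31).
Sep 4, 2084 → Oct 4, 2084: 30 days (September has 30).
Oct 4, 2084 → Nov 4, 2084: 31 days (October has 31).
Nov 4, 2084 → Nov 16, 2084: 12 days.
Total: 4640 days.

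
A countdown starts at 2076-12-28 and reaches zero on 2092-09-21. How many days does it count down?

Dec 28, 2076 → Dec 28, 2077: 365 days.
Dec 28, 2077 → Dec 28, 2078: 365 days.
Dec 28, 2078 → Dec 28, 2079: 365 days.
Dec 28, 2079 → Dec 28, 2080: 366 days (Feb 29, 2080 is in that span).
Dec 28, 2080 → Dec 28, 2081: 365 days.
Dec 28, 2081 → Dec 28, 2082: 365 days.
Dec 28, 2082 → Dec 28, 2083: 365 days.
Dec 28, 2083 → Dec 28, 2084: 366 days (Feb 29, 2084 is in that span).
Dec 28, 2084 → Dec 28, 2085: 365 days.
Dec 28, 2085 → Dec 28, 2086: 365 days.
Dec 28, 2086 → Dec 28, 2087: 365 days.
Dec 28, 2087 → Dec 28, 2088: 366 days (Feb 29, 2088 is in that span).
Dec 28, 2088 → Dec 28, 2089: 365 days.
Dec 28, 2089 → Dec 28, 2090: 365 days.
Dec 28, 2090 → Dec 28, 2091: 365 days.
Dec 28, 2091 → Jan 28, 2092: 31 days (December has 31).
Jan 28, 2092 → Feb 28, 2092: 31 days (January has 31).
Feb 28, 2092 → Mar 28, 2092: 29 days (February has 29).
Mar 28, 2092 → Apr 28, 2092: 31 days (March has 31).
Apr 28, 2092 → May 28, 2092: 30 days (April has 30).
May 28, 2092 → Jun 28, 2092: 31 days (May has 31).
Jun 28, 2092 → Jul 28, 2092: 30 days (June has 30).
Jul 28, 2092 → Aug 28, 2092: 31 days (July has 31).
Aug 28, 2092 → Sep 21, 2092: 24 days.
Total: 5746 days.

5746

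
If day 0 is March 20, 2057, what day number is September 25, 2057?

Mar 20, 2057 → Apr 20, 2057: 31 days (March has 31).
Apr 20, 2057 → May 20, 2057: 30 days (April has 30).
May 20, 2057 → Jun 20, 2057: 31 days (May has 31).
Jun 20, 2057 → Jul 20, 2057: 30 days (June has 30).
Jul 20, 2057 → Aug 20, 2057: 31 days (July has 31).
Aug 20, 2057 → Sep 20, 2057: 31 days (August has 31).
Sep 20, 2057 → Sep 25, 2057: 5 days.
Total: 189 days.

189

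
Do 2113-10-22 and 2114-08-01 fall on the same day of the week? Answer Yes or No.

From Oct 22, 2113 to Aug 1, 2114 is 283 days.
283 mod 7 = 3, so they are different weekdays.
(Oct 22, 2113 is a Sunday; Aug 1, 2114 is a Wednesday.)

No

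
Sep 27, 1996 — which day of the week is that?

Friday

Doomsday rule: the anchor day for the 1900s is Wednesday. For year 96: 96÷12 = 8 r 0, and 0÷4 = 0, so 8+0+0 = 8.
Wednesday + 8 ≡ Thursday — that's 1996's doomsday.
In September the doomsday date is Sep 5.
Sep 27 is 22 days after Sep 5; 22 mod 7 = 1, so Thursday + 1 = Friday.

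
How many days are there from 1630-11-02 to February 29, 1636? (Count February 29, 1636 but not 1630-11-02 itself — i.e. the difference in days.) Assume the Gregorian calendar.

1945

Nov 2, 1630 → Nov 2, 1631: 365 days.
Nov 2, 1631 → Nov 2, 1632: 366 days (Feb 29, 1632 is in that span).
Nov 2, 1632 → Nov 2, 1633: 365 days.
Nov 2, 1633 → Nov 2, 1634: 365 days.
Nov 2, 1634 → Nov 2, 1635: 365 days.
Nov 2, 1635 → Dec 2, 1635: 30 days (November has 30).
Dec 2, 1635 → Jan 2, 1636: 31 days (December has 31).
Jan 2, 1636 → Feb 2, 1636: 31 days (January has 31).
Feb 2, 1636 → Feb 29, 1636: 27 days.
Total: 1945 days.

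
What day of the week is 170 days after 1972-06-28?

First find the weekday of Jun 28, 1972. Doomsday rule: the anchor day for the 1900s is Wednesday. For year 72: 72÷12 = 6 r 0, and 0÷4 = 0, so 6+0+0 = 6.
Wednesday + 6 ≡ Tuesday — that's 1972's doomsday.
In June the doomsday date is Jun 6.
Jun 28 is 22 days after Jun 6; 22 mod 7 = 1, so Tuesday + 1 = Wednesday.
170 mod 7 = 2, so 170 days after a Wednesday is Wednesday + 2 = Friday.

Friday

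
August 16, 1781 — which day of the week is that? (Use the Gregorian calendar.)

Doomsday rule: the anchor day for the 1700s is Sunday. For year 81: 81÷12 = 6 r 9, and 9÷4 = 2, so 6+9+2 = 17.
Sunday + 17 ≡ Wednesday — that's 1781's doomsday.
In August the doomsday date is Aug 8.
Aug 16 is 8 days after Aug 8; 8 mod 7 = 1, so Wednesday + 1 = Thursday.

Thursday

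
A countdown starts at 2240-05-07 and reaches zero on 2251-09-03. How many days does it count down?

4136

May 7, 2240 → May 7, 2241: 365 days.
May 7, 2241 → May 7, 2242: 365 days.
May 7, 2242 → May 7, 2243: 365 days.
May 7, 2243 → May 7, 2244: 366 days (Feb 29, 2244 is in that span).
May 7, 2244 → May 7, 2245: 365 days.
May 7, 2245 → May 7, 2246: 365 days.
May 7, 2246 → May 7, 2247: 365 days.
May 7, 2247 → May 7, 2248: 366 days (Feb 29, 2248 is in that span).
May 7, 2248 → May 7, 2249: 365 days.
May 7, 2249 → May 7, 2250: 365 days.
May 7, 2250 → May 7, 2251: 365 days.
May 7, 2251 → Jun 7, 2251: 31 days (May has 31).
Jun 7, 2251 → Jul 7, 2251: 30 days (June has 30).
Jul 7, 2251 → Aug 7, 2251: 31 days (July has 31).
Aug 7, 2251 → Sep 3, 2251: 27 days.
Total: 4136 days.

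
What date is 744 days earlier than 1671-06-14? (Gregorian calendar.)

May 31, 1669

−365 (one year) → Jun 14, 1670 (379 left).
−14 → May 31, 1670 (end of May, 31 days; 365 left).
−31 → Apr 30, 1670 (end of Apr, 30 days; 334 left).
−30 → Mar 31, 1670 (end of Mar, 31 days; 304 left).
−31 → Feb 28, 1670 (end of Feb, 28 days; 273 left).
−28 → Jan 31, 1670 (end of Jan, 31 days; 245 left).
−31 → Dec 31, 1669 (end of Dec, 31 days; 214 left).
−31 → Nov 30, 1669 (end of Nov, 30 days; 183 left).
−30 → Oct 31, 1669 (end of Oct, 31 days; 153 left).
−31 → Sep 30, 1669 (end of Sep, 30 days; 122 left).
−30 → Aug 31, 1669 (end of Aug, 31 days; 92 left).
−31 → Jul 31, 1669 (end of Jul, 31 days; 61 left).
−31 → Jun 30, 1669 (end of Jun, 30 days; 30 left).
−30 → May 31, 1669 (end of May, 31 days; 0 left).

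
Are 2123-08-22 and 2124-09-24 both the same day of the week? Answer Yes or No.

Yes

From Aug 22, 2123 to Sep 24, 2124 is 399 days.
399 mod 7 = 0, so they are the same weekday.
(Aug 22, 2123 is a Sunday; Sep 24, 2124 is a Sunday.)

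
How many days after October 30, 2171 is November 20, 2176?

1848

Oct 30, 2171 → Oct 30, 2172: 366 days (Feb 29, 2172 is in that span).
Oct 30, 2172 → Oct 30, 2173: 365 days.
Oct 30, 2173 → Oct 30, 2174: 365 days.
Oct 30, 2174 → Oct 30, 2175: 365 days.
Oct 30, 2175 → Nov 30, 2175: 31 days (October has 31).
Nov 30, 2175 → Dec 30, 2175: 30 days (November has 30).
Dec 30, 2175 → Jan 30, 2176: 31 days (December has 31).
Jan 30, 2176 → Feb 29, 2176: 30 days (January has 31).
Feb 29, 2176 → Mar 29, 2176: 29 days (February has 29).
Mar 29, 2176 → Apr 29, 2176: 31 days (March has 31).
Apr 29, 2176 → May 29, 2176: 30 days (April has 30).
May 29, 2176 → Jun 29, 2176: 31 days (May has 31).
Jun 29, 2176 → Jul 29, 2176: 30 days (June has 30).
Jul 29, 2176 → Aug 29, 2176: 31 days (July has 31).
Aug 29, 2176 → Sep 29, 2176: 31 days (August has 31).
Sep 29, 2176 → Oct 29, 2176: 30 days (September has 30).
Oct 29, 2176 → Nov 20, 2176: 22 days.
Total: 1848 days.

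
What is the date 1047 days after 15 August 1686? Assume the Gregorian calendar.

+365 (one year) → Aug 15, 1687 (682 left).
+366 (one year; includes Feb 29, 1688) → Aug 15, 1688 (316 left).
Aug has 31 days: +17 → Sep 1, 1688 (299 left).
Sep has 30 days: +30 → Oct 1, 1688 (269 left).
Oct has 31 days: +31 → Nov 1, 1688 (238 left).
Nov has 30 days: +30 → Dec 1, 1688 (208 left).
Dec has 31 days: +31 → Jan 1, 1689 (177 left).
Jan has 31 days: +31 → Feb 1, 1689 (146 left).
Feb has 28 days: +28 → Mar 1, 1689 (118 left).
Mar has 31 days: +31 → Apr 1, 1689 (87 left).
Apr has 30 days: +30 → May 1, 1689 (57 left).
May has 31 days: +31 → Jun 1, 1689 (26 left).
+26 → Jun 27, 1689.

June 27, 1689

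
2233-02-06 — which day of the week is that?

Doomsday rule: the anchor day for the 2200s is Friday. For year 33: 33÷12 = 2 r 9, and 9÷4 = 2, so 2+9+2 = 13.
Friday + 13 ≡ Thursday — that's 2233's doomsday.
In February the doomsday date is Feb 28 (2233 is not a leap year).
Feb 6 is 22 days before Feb 28; 22 mod 7 = 1, so Thursday − 1 = Wednesday.

Wednesday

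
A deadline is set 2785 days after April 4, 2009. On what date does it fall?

+365 (one year) → Apr 4, 2010 (2420 left).
+365 (one year) → Apr 4, 2011 (2055 left).
+366 (one year; includes Feb 29, 2012) → Apr 4, 2012 (1689 left).
+365 (one year) → Apr 4, 2013 (1324 left).
+365 (one year) → Apr 4, 2014 (959 left).
+365 (one year) → Apr 4, 2015 (594 left).
+366 (one year; includes Feb 29, 2016) → Apr 4, 2016 (228 left).
Apr has 30 days: +27 → May 1, 2016 (201 left).
May has 31 days: +31 → Jun 1, 2016 (170 left).
Jun has 30 days: +30 → Jul 1, 2016 (140 left).
Jul has 31 days: +31 → Aug 1, 2016 (109 left).
Aug has 31 days: +31 → Sep 1, 2016 (78 left).
Sep has 30 days: +30 → Oct 1, 2016 (48 left).
Oct has 31 days: +31 → Nov 1, 2016 (17 left).
+17 → Nov 18, 2016.

November 18, 2016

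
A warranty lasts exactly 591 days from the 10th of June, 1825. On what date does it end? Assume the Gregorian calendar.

+365 (one year) → Jun 10, 1826 (226 left).
Jun has 30 days: +21 → Jul 1, 1826 (205 left).
Jul has 31 days: +31 → Aug 1, 1826 (174 left).
Aug has 31 days: +31 → Sep 1, 1826 (143 left).
Sep has 30 days: +30 → Oct 1, 1826 (113 left).
Oct has 31 days: +31 → Nov 1, 1826 (82 left).
Nov has 30 days: +30 → Dec 1, 1826 (52 left).
Dec has 31 days: +31 → Jan 1, 1827 (21 left).
+21 → Jan 22, 1827.

January 22, 1827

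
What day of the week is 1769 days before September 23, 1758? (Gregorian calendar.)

First find the weekday of Sep 23, 1758. Doomsday rule: the anchor day for the 1700s is Sunday. For year 58: 58÷12 = 4 r 10, and 10÷4 = 2, so 4+10+2 = 16.
Sunday + 16 ≡ Tuesday — that's 1758's doomsday.
In September the doomsday date is Sep 5.
Sep 23 is 18 days after Sep 5; 18 mod 7 = 4, so Tuesday + 4 = Saturday.
1769 mod 7 = 5, so 1769 days before a Saturday is Saturday − 5 = Monday.

Monday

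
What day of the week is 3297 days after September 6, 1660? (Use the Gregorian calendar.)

Monday

First find the weekday of Sep 6, 1660. Doomsday rule: the anchor day for the 1600s is Tuesday. For year 60: 60÷12 = 5 r 0, and 0÷4 = 0, so 5+0+0 = 5.
Tuesday + 5 ≡ Sunday — that's 1660's doomsday.
In September the doomsday date is Sep 5.
Sep 6 is 1 day after Sep 5; 1 mod 7 = 1, so Sunday + 1 = Monday.
3297 mod 7 = 0, so 3297 days after a Monday is Monday + 0 = Monday.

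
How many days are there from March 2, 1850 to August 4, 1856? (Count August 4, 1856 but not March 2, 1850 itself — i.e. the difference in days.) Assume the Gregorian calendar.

Mar 2, 1850 → Mar 2, 1851: 365 days.
Mar 2, 1851 → Mar 2, 1852: 366 days (Feb 29, 1852 is in that span).
Mar 2, 1852 → Mar 2, 1853: 365 days.
Mar 2, 1853 → Mar 2, 1854: 365 days.
Mar 2, 1854 → Mar 2, 1855: 365 days.
Mar 2, 1855 → Mar 2, 1856: 366 days (Feb 29, 1856 is in that span).
Mar 2, 1856 → Apr 2, 1856: 31 days (March has 31).
Apr 2, 1856 → May 2, 1856: 30 days (April has 30).
May 2, 1856 → Jun 2, 1856: 31 days (May has 31).
Jun 2, 1856 → Jul 2, 1856: 30 days (June has 30).
Jul 2, 1856 → Aug 2, 1856: 31 days (July has 31).
Aug 2, 1856 → Aug 4, 1856: 2 days.
Total: 2347 days.

2347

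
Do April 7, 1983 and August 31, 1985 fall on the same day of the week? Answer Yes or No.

No

From Apr 7, 1983 to Aug 31, 1985 is 877 days.
877 mod 7 = 2, so they are different weekdays.
(Apr 7, 1983 is a Thursday; Aug 31, 1985 is a Saturday.)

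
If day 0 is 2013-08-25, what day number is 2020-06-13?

2484

Aug 25, 2013 → Aug 25, 2014: 365 days.
Aug 25, 2014 → Aug 25, 2015: 365 days.
Aug 25, 2015 → Aug 25, 2016: 366 days (Feb 29, 2016 is in that span).
Aug 25, 2016 → Aug 25, 2017: 365 days.
Aug 25, 2017 → Aug 25, 2018: 365 days.
Aug 25, 2018 → Aug 25, 2019: 365 days.
Aug 25, 2019 → Sep 25, 2019: 31 days (August has 31).
Sep 25, 2019 → Oct 25, 2019: 30 days (September has 30).
Oct 25, 2019 → Nov 25, 2019: 31 days (October has 31).
Nov 25, 2019 → Dec 25, 2019: 30 days (November has 30).
Dec 25, 2019 → Jan 25, 2020: 31 days (December has 31).
Jan 25, 2020 → Feb 25, 2020: 31 days (January has 31).
Feb 25, 2020 → Mar 25, 2020: 29 days (February has 29).
Mar 25, 2020 → Apr 25, 2020: 31 days (March has 31).
Apr 25, 2020 → May 25, 2020: 30 days (April has 30).
May 25, 2020 → Jun 13, 2020: 19 days.
Total: 2484 days.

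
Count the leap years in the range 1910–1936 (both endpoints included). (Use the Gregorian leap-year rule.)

Multiples of 4 in [1910,1936]: 7.
Of those, multiples of 100: 0 (not leap unless ÷400).
Multiples of 400: 0.
Leap years = 7 − 0 + 0 = 7.

7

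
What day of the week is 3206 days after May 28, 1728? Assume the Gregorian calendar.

Friday

First find the weekday of May 28, 1728. Doomsday rule: the anchor day for the 1700s is Sunday. For year 28: 28÷12 = 2 r 4, and 4÷4 = 1, so 2+4+1 = 7.
Sunday + 7 ≡ Sunday — that's 1728's doomsday.
In May the doomsday date is May 9.
May 28 is 19 days after May 9; 19 mod 7 = 5, so Sunday + 5 = Friday.
3206 mod 7 = 0, so 3206 days after a Friday is Friday + 0 = Friday.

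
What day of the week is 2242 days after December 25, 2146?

First find the weekday of Dec 25, 2146. Doomsday rule: the anchor day for the 2100s is Sunday. For year 46: 46÷12 = 3 r 10, and 10÷4 = 2, so 3+10+2 = 15.
Sunday + 15 ≡ Monday — that's 2146's doomsday.
In December the doomsday date is Dec 12.
Dec 25 is 13 days after Dec 12; 13 mod 7 = 6, so Monday + 6 = Sunday.
2242 mod 7 = 2, so 2242 days after a Sunday is Sunday + 2 = Tuesday.

Tuesday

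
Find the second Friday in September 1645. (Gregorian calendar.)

September 8, 1645

September 1, 1645 is a Friday.
The first Friday is therefore September 1 (same day).
The second Friday is 1 + 1×7 = September 8.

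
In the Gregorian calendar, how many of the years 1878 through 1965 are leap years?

21

Multiples of 4 in [1878,1965]: 22.
Of those, multiples of 100: 1 (not leap unless ÷400).
Multiples of 400: 0.
Leap years = 22 − 1 + 0 = 21.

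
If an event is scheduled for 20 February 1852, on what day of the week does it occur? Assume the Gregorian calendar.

Doomsday rule: the anchor day for the 1800s is Friday. For year 52: 52÷12 = 4 r 4, and 4÷4 = 1, so 4+4+1 = 9.
Friday + 9 ≡ Sunday — that's 1852's doomsday.
In February the doomsday date is Feb 29 (1852 is a leap year (divisible by 4)).
Feb 20 is 9 days before Feb 29; 9 mod 7 = 2, so Sunday − 2 = Friday.

Friday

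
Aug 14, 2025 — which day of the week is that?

Doomsday rule: the anchor day for the 2000s is Tuesday. For year 25: 25÷12 = 2 r 1, and 1÷4 = 0, so 2+1+0 = 3.
Tuesday + 3 ≡ Friday — that's 2025's doomsday.
In August the doomsday date is Aug 8.
Aug 14 is 6 days after Aug 8; 6 mod 7 = 6, so Friday + 6 = Thursday.

Thursday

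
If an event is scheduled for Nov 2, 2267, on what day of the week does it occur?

Saturday

Doomsday rule: the anchor day for the 2200s is Friday. For year 67: 67÷12 = 5 r 7, and 7÷4 = 1, so 5+7+1 = 13.
Friday + 13 ≡ Thursday — that's 2267's doomsday.
In November the doomsday date is Nov 7.
Nov 2 is 5 days before Nov 7; 5 mod 7 = 5, so Thursday − 5 = Saturday.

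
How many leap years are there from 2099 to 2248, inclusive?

Multiples of 4 in [2099,2248]: 38.
Of those, multiples of 100: 2 (not leap unless ÷400).
Multiples of 400: 0.
Leap years = 38 − 2 + 0 = 36.

36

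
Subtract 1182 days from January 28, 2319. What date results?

November 3, 2315

−365 (one year) → Jan 28, 2318 (817 left).
−365 (one year) → Jan 28, 2317 (452 left).
−366 (one year; includes Feb 29, 2316) → Jan 28, 2316 (86 left).
−28 → Dec 31, 2315 (end of Dec, 31 days; 58 left).
−31 → Nov 30, 2315 (end of Nov, 30 days; 27 left).
−27 → Nov 3, 2315.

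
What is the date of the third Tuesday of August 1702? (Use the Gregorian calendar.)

August 1, 1702 is a Tuesday.
The first Tuesday is therefore August 1 (same day).
The third Tuesday is 1 + 2×7 = August 15.

August 15, 1702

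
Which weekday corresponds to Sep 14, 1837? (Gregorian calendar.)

Doomsday rule: the anchor day for the 1800s is Friday. For year 37: 37÷12 = 3 r 1, and 1÷4 = 0, so 3+1+0 = 4.
Friday + 4 ≡ Tuesday — that's 1837's doomsday.
In September the doomsday date is Sep 5.
Sep 14 is 9 days after Sep 5; 9 mod 7 = 2, so Tuesday + 2 = Thursday.

Thursday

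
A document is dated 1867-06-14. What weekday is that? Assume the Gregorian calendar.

January 1, 1867 is a Tuesday.
Jan 1, 1867 → Feb 1, 1867: 31 days (January has 31).
Feb 1, 1867 → Mar 1, 1867: 28 days (February has 28).
Mar 1, 1867 → Apr 1, 1867: 31 days (March has 31).
Apr 1, 1867 → May 1, 1867: 30 days (April has 30).
May 1, 1867 → Jun 1, 1867: 31 days (May has 31).
Jun 1, 1867 → Jun 14, 1867: 13 days.
Total: 164 days.
164 mod 7 = 3, so Tuesday + 3 = Friday.

Friday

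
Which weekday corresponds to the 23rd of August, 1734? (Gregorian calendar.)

Monday

Doomsday rule: the anchor day for the 1700s is Sunday. For year 34: 34÷12 = 2 r 10, and 10÷4 = 2, so 2+10+2 = 14.
Sunday + 14 ≡ Sunday — that's 1734's doomsday.
In August the doomsday date is Aug 8.
Aug 23 is 15 days after Aug 8; 15 mod 7 = 1, so Sunday + 1 = Monday.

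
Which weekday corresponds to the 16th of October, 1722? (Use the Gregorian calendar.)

Friday

Doomsday rule: the anchor day for the 1700s is Sunday. For year 22: 22÷12 = 1 r 10, and 10÷4 = 2, so 1+10+2 = 13.
Sunday + 13 ≡ Saturday — that's 1722's doomsday.
In October the doomsday date is Oct 10.
Oct 16 is 6 days after Oct 10; 6 mod 7 = 6, so Saturday + 6 = Friday.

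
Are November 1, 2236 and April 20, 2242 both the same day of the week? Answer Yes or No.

From Nov 1, 2236 to Apr 20, 2242 is 1996 days.
1996 mod 7 = 1, so they are different weekdays.
(Nov 1, 2236 is a Tuesday; Apr 20, 2242 is a Wednesday.)

No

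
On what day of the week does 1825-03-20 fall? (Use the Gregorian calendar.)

Doomsday rule: the anchor day for the 1800s is Friday. For year 25: 25÷12 = 2 r 1, and 1÷4 = 0, so 2+1+0 = 3.
Friday + 3 ≡ Monday — that's 1825's doomsday.
In March the doomsday date is Mar 14.
Mar 20 is 6 days after Mar 14; 6 mod 7 = 6, so Monday + 6 = Sunday.

Sunday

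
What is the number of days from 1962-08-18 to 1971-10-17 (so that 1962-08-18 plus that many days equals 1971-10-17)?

Aug 18, 1962 → Aug 18, 1963: 365 days.
Aug 18, 1963 → Aug 18, 1964: 366 days (Feb 29, 1964 is in that span).
Aug 18, 1964 → Aug 18, 1965: 365 days.
Aug 18, 1965 → Aug 18, 1966: 365 days.
Aug 18, 1966 → Aug 18, 1967: 365 days.
Aug 18, 1967 → Aug 18, 1968: 366 days (Feb 29, 1968 is in that span).
Aug 18, 1968 → Aug 18, 1969: 365 days.
Aug 18, 1969 → Aug 18, 1970: 365 days.
Aug 18, 1970 → Aug 18, 1971: 365 days.
Aug 18, 1971 → Sep 18, 1971: 31 days (August has 31).
Sep 18, 1971 → Oct 17, 1971: 29 days.
Total: 3347 days.

3347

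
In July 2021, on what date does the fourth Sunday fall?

July 1, 2021 is a Thursday.
The first Sunday is therefore July 4 (3 days later).
The fourth Sunday is 4 + 3×7 = July 25.

July 25, 2021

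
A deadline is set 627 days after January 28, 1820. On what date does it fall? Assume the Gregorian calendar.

+366 (one year; includes Feb 29, 1820) → Jan 28, 1821 (261 left).
Jan has 31 days: +4 → Feb 1, 1821 (257 left).
Feb has 28 days: +28 → Mar 1, 1821 (229 left).
Mar has 31 days: +31 → Apr 1, 1821 (198 left).
Apr has 30 days: +30 → May 1, 1821 (168 left).
May has 31 days: +31 → Jun 1, 1821 (137 left).
Jun has 30 days: +30 → Jul 1, 1821 (107 left).
Jul has 31 days: +31 → Aug 1, 1821 (76 left).
Aug has 31 days: +31 → Sep 1, 1821 (45 left).
Sep has 30 days: +30 → Oct 1, 1821 (15 left).
+15 → Oct 16, 1821.

October 16, 1821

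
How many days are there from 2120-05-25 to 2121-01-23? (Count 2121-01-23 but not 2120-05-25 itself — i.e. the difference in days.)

243

May 25, 2120 → Jun 25, 2120: 31 days (May has 31).
Jun 25, 2120 → Jul 25, 2120: 30 days (June has 30).
Jul 25, 2120 → Aug 25, 2120: 31 days (July has 31).
Aug 25, 2120 → Sep 25, 2120: 31 days (August has 31).
Sep 25, 2120 → Oct 25, 2120: 30 days (September has 30).
Oct 25, 2120 → Nov 25, 2120: 31 days (October has 31).
Nov 25, 2120 → Dec 25, 2120: 30 days (November has 30).
Dec 25, 2120 → Jan 23, 2121: 29 days.
Total: 243 days.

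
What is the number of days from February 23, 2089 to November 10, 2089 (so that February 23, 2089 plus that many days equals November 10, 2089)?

Feb 23, 2089 → Mar 23, 2089: 28 days (February has 28).
Mar 23, 2089 → Apr 23, 2089: 31 days (March has 31).
Apr 23, 2089 → May 23, 2089: 30 days (April has 30).
May 23, 2089 → Jun 23, 2089: 31 days (May has 31).
Jun 23, 2089 → Jul 23, 2089: 30 days (June has 30).
Jul 23, 2089 → Aug 23, 2089: 31 days (July has 31).
Aug 23, 2089 → Sep 23, 2089: 31 days (August has 31).
Sep 23, 2089 → Oct 23, 2089: 30 days (September has 30).
Oct 23, 2089 → Nov 10, 2089: 18 days.
Total: 260 days.

260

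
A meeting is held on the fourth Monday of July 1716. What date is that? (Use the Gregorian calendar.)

July 27, 1716

July 1, 1716 is a Wednesday.
The first Monday is therefore July 6 (5 days later).
The fourth Monday is 6 + 3×7 = July 27.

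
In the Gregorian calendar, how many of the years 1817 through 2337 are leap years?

126

Multiples of 4 in [1817,2337]: 130.
Of those, multiples of 100: 5 (not leap unless ÷400).
Multiples of 400: 1.
Leap years = 130 − 5 + 1 = 126.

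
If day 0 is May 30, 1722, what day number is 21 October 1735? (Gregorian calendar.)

May 30, 1722 → May 30, 1723: 365 days.
May 30, 1723 → May 30, 1724: 366 days (Feb 29, 1724 is in that span).
May 30, 1724 → May 30, 1725: 365 days.
May 30, 1725 → May 30, 1726: 365 days.
May 30, 1726 → May 30, 1727: 365 days.
May 30, 1727 → May 30, 1728: 366 days (Feb 29, 1728 is in that span).
May 30, 1728 → May 30, 1729: 365 days.
May 30, 1729 → May 30, 1730: 365 days.
May 30, 1730 → May 30, 1731: 365 days.
May 30, 1731 → May 30, 1732: 366 days (Feb 29, 1732 is in that span).
May 30, 1732 → May 30, 1733: 365 days.
May 30, 1733 → May 30, 1734: 365 days.
May 30, 1734 → May 30, 1735: 365 days.
May 30, 1735 → Jun 30, 1735: 31 days (May has 31).
Jun 30, 1735 → Jul 30, 1735: 30 days (June has 30).
Jul 30, 1735 → Aug 30, 1735: 31 days (July has 31).
Aug 30, 1735 → Sep 30, 1735: 31 days (August has 31).
Sep 30, 1735 → Oct 21, 1735: 21 days.
Total: 4892 days.

4892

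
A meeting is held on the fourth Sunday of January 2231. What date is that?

January 1, 2231 is a Saturday.
The first Sunday is therefore January 2 (1 days later).
The fourth Sunday is 2 + 3×7 = January 23.

January 23, 2231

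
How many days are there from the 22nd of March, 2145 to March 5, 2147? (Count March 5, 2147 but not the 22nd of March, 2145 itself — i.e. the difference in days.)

Mar 22, 2145 → Mar 22, 2146: 365 days.
Mar 22, 2146 → Apr 22, 2146: 31 days (March has 31).
Apr 22, 2146 → May 22, 2146: 30 days (April has 30).
May 22, 2146 → Jun 22, 2146: 31 days (May has 31).
Jun 22, 2146 → Jul 22, 2146: 30 days (June has 30).
Jul 22, 2146 → Aug 22, 2146: 31 days (July has 31).
Aug 22, 2146 → Sep 22, 2146: 31 days (August has 31).
Sep 22, 2146 → Oct 22, 2146: 30 days (September has 30).
Oct 22, 2146 → Nov 22, 2146: 31 days (October has 31).
Nov 22, 2146 → Dec 22, 2146: 30 days (November has 30).
Dec 22, 2146 → Jan 22, 2147: 31 days (December has 31).
Jan 22, 2147 → Feb 22, 2147: 31 days (January has 31).
Feb 22, 2147 → Mar 5, 2147: 11 days.
Total: 713 days.

713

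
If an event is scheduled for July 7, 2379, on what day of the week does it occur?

Saturday

Doomsday rule: the anchor day for the 2300s is Wednesday. For year 79: 79÷12 = 6 r 7, and 7÷4 = 1, so 6+7+1 = 14.
Wednesday + 14 ≡ Wednesday — that's 2379's doomsday.
In July the doomsday date is Jul 11.
Jul 7 is 4 days before Jul 11; 4 mod 7 = 4, so Wednesday − 4 = Saturday.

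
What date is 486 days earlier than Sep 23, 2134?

May 25, 2133

−365 (one year) → Sep 23, 2133 (121 left).
−23 → Aug 31, 2133 (end of Aug, 31 days; 98 left).
−31 → Jul 31, 2133 (end of Jul, 31 days; 67 left).
−31 → Jun 30, 2133 (end of Jun, 30 days; 36 left).
−30 → May 31, 2133 (end of May, 31 days; 6 left).
−6 → May 25, 2133.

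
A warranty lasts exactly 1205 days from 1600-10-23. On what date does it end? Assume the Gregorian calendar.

+365 (one year) → Oct 23, 1601 (840 left).
+365 (one year) → Oct 23, 1602 (475 left).
+365 (one year) → Oct 23, 1603 (110 left).
Oct has 31 days: +9 → Nov 1, 1603 (101 left).
Nov has 30 days: +30 → Dec 1, 1603 (71 left).
Dec has 31 days: +31 → Jan 1, 1604 (40 left).
Jan has 31 days: +31 → Feb 1, 1604 (9 left).
+9 → Feb 10, 1604.

February 10, 1604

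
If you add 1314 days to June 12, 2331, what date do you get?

January 16, 2335

+366 (one year; includes Feb 29, 2332) → Jun 12, 2332 (948 left).
+365 (one year) → Jun 12, 2333 (583 left).
+365 (one year) → Jun 12, 2334 (218 left).
Jun has 30 days: +19 → Jul 1, 2334 (199 left).
Jul has 31 days: +31 → Aug 1, 2334 (168 left).
Aug has 31 days: +31 → Sep 1, 2334 (137 left).
Sep has 30 days: +30 → Oct 1, 2334 (107 left).
Oct has 31 days: +31 → Nov 1, 2334 (76 left).
Nov has 30 days: +30 → Dec 1, 2334 (46 left).
Dec has 31 days: +31 → Jan 1, 2335 (15 left).
+15 → Jan 16, 2335.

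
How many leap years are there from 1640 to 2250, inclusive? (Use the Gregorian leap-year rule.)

Multiples of 4 in [1640,2250]: 153.
Of those, multiples of 100: 6 (not leap unless ÷400).
Multiples of 400: 1.
Leap years = 153 − 6 + 1 = 148.

148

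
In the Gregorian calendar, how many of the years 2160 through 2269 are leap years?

27

Multiples of 4 in [2160,2269]: 28.
Of those, multiples of 100: 1 (not leap unless ÷400).
Multiples of 400: 0.
Leap years = 28 − 1 + 0 = 27.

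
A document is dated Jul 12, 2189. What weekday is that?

Doomsday rule: the anchor day for the 2100s is Sunday. For year 89: 89÷12 = 7 r 5, and 5÷4 = 1, so 7+5+1 = 13.
Sunday + 13 ≡ Saturday — that's 2189's doomsday.
In July the doomsday date is Jul 11.
Jul 12 is 1 day after Jul 11; 1 mod 7 = 1, so Saturday + 1 = Sunday.

Sunday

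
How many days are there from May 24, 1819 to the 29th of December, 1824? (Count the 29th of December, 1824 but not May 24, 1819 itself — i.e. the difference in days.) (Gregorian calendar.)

May 24, 1819 → May 24, 1820: 366 days (Feb 29, 1820 is in that span).
May 24, 1820 → May 24, 1821: 365 days.
May 24, 1821 → May 24, 1822: 365 days.
May 24, 1822 → May 24, 1823: 365 days.
May 24, 1823 → May 24, 1824: 366 days (Feb 29, 1824 is in that span).
May 24, 1824 → Jun 24, 1824: 31 days (May has 31).
Jun 24, 1824 → Jul 24, 1824: 30 days (June has 30).
Jul 24, 1824 → Aug 24, 1824: 31 days (July has 31).
Aug 24, 1824 → Sep 24, 1824: 31 days (August has 31).
Sep 24, 1824 → Oct 24, 1824: 30 days (September has 30).
Oct 24, 1824 → Nov 24, 1824: 31 days (October has 31).
Nov 24, 1824 → Dec 24, 1824: 30 days (November has 30).
Dec 24, 1824 → Dec 29, 1824: 5 days.
Total: 2046 days.

2046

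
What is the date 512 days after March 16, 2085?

+365 (one year) → Mar 16, 2086 (147 left).
Mar has 31 days: +16 → Apr 1, 2086 (131 left).
Apr has 30 days: +30 → May 1, 2086 (101 left).
May has 31 days: +31 → Jun 1, 2086 (70 left).
Jun has 30 days: +30 → Jul 1, 2086 (40 left).
Jul has 31 days: +31 → Aug 1, 2086 (9 left).
+9 → Aug 10, 2086.

August 10, 2086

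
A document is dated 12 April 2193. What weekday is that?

Friday

Doomsday rule: the anchor day for the 2100s is Sunday. For year 93: 93÷12 = 7 r 9, and 9÷4 = 2, so 7+9+2 = 18.
Sunday + 18 ≡ Thursday — that's 2193's doomsday.
In April the doomsday date is Apr 4.
Apr 12 is 8 days after Apr 4; 8 mod 7 = 1, so Thursday + 1 = Friday.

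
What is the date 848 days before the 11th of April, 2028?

−366 (one year; includes Feb 29, 2028) → Apr 11, 2027 (482 left).
−365 (one year) → Apr 11, 2026 (117 left).
−11 → Mar 31, 2026 (end of Mar, 31 days; 106 left).
−31 → Feb 28, 2026 (end of Feb, 28 days; 75 left).
−28 → Jan 31, 2026 (end of Jan, 31 days; 47 left).
−31 → Dec 31, 2025 (end of Dec, 31 days; 16 left).
−16 → Dec 15, 2025.

December 15, 2025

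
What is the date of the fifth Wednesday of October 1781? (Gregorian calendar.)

October 1, 1781 is a Monday.
The first Wednesday is therefore October 3 (2 days later).
The fifth Wednesday is 3 + 4×7 = October 31.

October 31, 1781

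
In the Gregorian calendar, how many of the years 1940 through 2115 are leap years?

43

Multiples of 4 in [1940,2115]: 44.
Of those, multiples of 100: 2 (not leap unless ÷400).
Multiples of 400: 1.
Leap years = 44 − 2 + 1 = 43.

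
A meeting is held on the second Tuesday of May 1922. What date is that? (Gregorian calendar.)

May 1, 1922 is a Monday.
The first Tuesday is therefore May 2 (1 days later).
The second Tuesday is 2 + 1×7 = May 9.

May 9, 1922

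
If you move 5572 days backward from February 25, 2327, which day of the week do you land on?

Friday

First find the weekday of Feb 25, 2327. Doomsday rule: the anchor day for the 2300s is Wednesday. For year 27: 27÷12 = 2 r 3, and 3÷4 = 0, so 2+3+0 = 5.
Wednesday + 5 ≡ Monday — that's 2327's doomsday.
In February the doomsday date is Feb 28 (2327 is not a leap year).
Feb 25 is 3 days before Feb 28; 3 mod 7 = 3, so Monday − 3 = Friday.
5572 mod 7 = 0, so 5572 days before a Friday is Friday − 0 = Friday.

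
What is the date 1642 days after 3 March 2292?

+365 (one year) → Mar 3, 2293 (1277 left).
+365 (one year) → Mar 3, 2294 (912 left).
+365 (one year) → Mar 3, 2295 (547 left).
+366 (one year; includes Feb 29, 2296) → Mar 3, 2296 (181 left).
Mar has 31 days: +29 → Apr 1, 2296 (152 left).
Apr has 30 days: +30 → May 1, 2296 (122 left).
May has 31 days: +31 → Jun 1, 2296 (91 left).
Jun has 30 days: +30 → Jul 1, 2296 (61 left).
Jul has 31 days: +31 → Aug 1, 2296 (30 left).
+30 → Aug 31, 2296.

August 31, 2296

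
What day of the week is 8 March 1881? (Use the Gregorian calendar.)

Doomsday rule: the anchor day for the 1800s is Friday. For year 81: 81÷12 = 6 r 9, and 9÷4 = 2, so 6+9+2 = 17.
Friday + 17 ≡ Monday — that's 1881's doomsday.
In March the doomsday date is Mar 14.
Mar 8 is 6 days before Mar 14; 6 mod 7 = 6, so Monday − 6 = Tuesday.

Tuesday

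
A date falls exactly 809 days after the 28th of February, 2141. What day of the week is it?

Saturday

First find the weekday of Feb 28, 2141. Doomsday rule: the anchor day for the 2100s is Sunday. For year 41: 41÷12 = 3 r 5, and 5÷4 = 1, so 3+5+1 = 9.
Sunday + 9 ≡ Tuesday — that's 2141's doomsday.
In February the doomsday date is Feb 28 (2141 is not a leap year).
Feb 28 is the doomsday itself: Tuesday.
809 mod 7 = 4, so 809 days after a Tuesday is Tuesday + 4 = Saturday.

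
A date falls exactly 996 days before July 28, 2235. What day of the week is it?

Sunday

First find the weekday of Jul 28, 2235. Doomsday rule: the anchor day for the 2200s is Friday. For year 35: 35÷12 = 2 r 11, and 11÷4 = 2, so 2+11+2 = 15.
Friday + 15 ≡ Saturday — that's 2235's doomsday.
In July the doomsday date is Jul 11.
Jul 28 is 17 days after Jul 11; 17 mod 7 = 3, so Saturday + 3 = Tuesday.
996 mod 7 = 2, so 996 days before a Tuesday is Tuesday − 2 = Sunday.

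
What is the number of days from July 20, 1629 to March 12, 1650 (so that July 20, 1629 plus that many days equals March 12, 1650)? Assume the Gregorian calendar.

7540

Jul 20, 1629 → Jul 20, 1630: 365 days.
Jul 20, 1630 → Jul 20, 1631: 365 days.
Jul 20, 1631 → Jul 20, 1632: 366 days (Feb 29, 1632 is in that span).
Jul 20, 1632 → Jul 20, 1633: 365 days.
Jul 20, 1633 → Jul 20, 1634: 365 days.
Jul 20, 1634 → Jul 20, 1635: 365 days.
Jul 20, 1635 → Jul 20, 1636: 366 days (Feb 29, 1636 is in that span).
Jul 20, 1636 → Jul 20, 1637: 365 days.
Jul 20, 1637 → Jul 20, 1638: 365 days.
Jul 20, 1638 → Jul 20, 1639: 365 days.
Jul 20, 1639 → Jul 20, 1640: 366 days (Feb 29, 1640 is in that span).
Jul 20, 1640 → Jul 20, 1641: 365 days.
Jul 20, 1641 → Jul 20, 1642: 365 days.
Jul 20, 1642 → Jul 20, 1643: 365 days.
Jul 20, 1643 → Jul 20, 1644: 366 days (Feb 29, 1644 is in that span).
Jul 20, 1644 → Jul 20, 1645: 365 days.
Jul 20, 1645 → Jul 20, 1646: 365 days.
Jul 20, 1646 → Jul 20, 1647: 365 days.
Jul 20, 1647 → Jul 20, 1648: 366 days (Feb 29, 1648 is in that span).
Jul 20, 1648 → Jul 20, 1649: 365 days.
Jul 20, 1649 → Aug 20, 1649: 31 days (July has 31).
Aug 20, 1649 → Sep 20, 1649: 31 days (August has 31).
Sep 20, 1649 → Oct 20, 1649: 30 days (September has 30).
Oct 20, 1649 → Nov 20, 1649: 31 days (October has 31).
Nov 20, 1649 → Dec 20, 1649: 30 days (November has 30).
Dec 20, 1649 → Jan 20, 1650: 31 days (December has 31).
Jan 20, 1650 → Feb 20, 1650: 31 days (January has 31).
Feb 20, 1650 → Mar 12, 1650: 20 days.
Total: 7540 days.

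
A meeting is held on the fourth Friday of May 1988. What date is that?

May 1, 1988 is a Sunday.
The first Friday is therefore May 6 (5 days later).
The fourth Friday is 6 + 3×7 = May 27.

May 27, 1988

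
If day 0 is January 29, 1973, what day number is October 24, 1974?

633

Jan 29, 1973 → Jan 29, 1974: 365 days.
Jan 29, 1974 → Feb 28, 1974: 30 days (January has 31).
Feb 28, 1974 → Mar 28, 1974: 28 days (February has 28).
Mar 28, 1974 → Apr 28, 1974: 31 days (March has 31).
Apr 28, 1974 → May 28, 1974: 30 days (April has 30).
May 28, 1974 → Jun 28, 1974: 31 days (May has 31).
Jun 28, 1974 → Jul 28, 1974: 30 days (June has 30).
Jul 28, 1974 → Aug 28, 1974: 31 days (July has 31).
Aug 28, 1974 → Sep 28, 1974: 31 days (August has 31).
Sep 28, 1974 → Oct 24, 1974: 26 days.
Total: 633 days.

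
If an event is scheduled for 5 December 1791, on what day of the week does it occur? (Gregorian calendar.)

Monday

Doomsday rule: the anchor day for the 1700s is Sunday. For year 91: 91÷12 = 7 r 7, and 7÷4 = 1, so 7+7+1 = 15.
Sunday + 15 ≡ Monday — that's 1791's doomsday.
In December the doomsday date is Dec 12.
Dec 5 is 7 days before Dec 12; 7 mod 7 = 0, so Monday − 0 = Monday.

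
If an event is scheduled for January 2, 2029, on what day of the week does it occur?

Tuesday

Doomsday rule: the anchor day for the 2000s is Tuesday. For year 29: 29÷12 = 2 r 5, and 5÷4 = 1, so 2+5+1 = 8.
Tuesday + 8 ≡ Wednesday — that's 2029's doomsday.
In January the doomsday date is Jan 3 (2029 is not a leap year).
Jan 2 is 1 day before Jan 3; 1 mod 7 = 1, so Wednesday − 1 = Tuesday.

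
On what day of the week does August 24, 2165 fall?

Saturday

Doomsday rule: the anchor day for the 2100s is Sunday. For year 65: 65÷12 = 5 r 5, and 5÷4 = 1, so 5+5+1 = 11.
Sunday + 11 ≡ Thursday — that's 2165's doomsday.
In August the doomsday date is Aug 8.
Aug 24 is 16 days after Aug 8; 16 mod 7 = 2, so Thursday + 2 = Saturday.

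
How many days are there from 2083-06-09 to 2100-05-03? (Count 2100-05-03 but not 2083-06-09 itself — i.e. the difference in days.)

Jun 9, 2083 → Jun 9, 2084: 366 days (Feb 29, 2084 is in that span).
Jun 9, 2084 → Jun 9, 2085: 365 days.
Jun 9, 2085 → Jun 9, 2086: 365 days.
Jun 9, 2086 → Jun 9, 2087: 365 days.
Jun 9, 2087 → Jun 9, 2088: 366 days (Feb 29, 2088 is in that span).
Jun 9, 2088 → Jun 9, 2089: 365 days.
Jun 9, 2089 → Jun 9, 2090: 365 days.
Jun 9, 2090 → Jun 9, 2091: 365 days.
Jun 9, 2091 → Jun 9, 2092: 366 days (Feb 29, 2092 is in that span).
Jun 9, 2092 → Jun 9, 2093: 365 days.
Jun 9, 2093 → Jun 9, 2094: 365 days.
Jun 9, 2094 → Jun 9, 2095: 365 days.
Jun 9, 2095 → Jun 9, 2096: 366 days (Feb 29, 2096 is in that span).
Jun 9, 2096 → Jun 9, 2097: 365 days.
Jun 9, 2097 → Jun 9, 2098: 365 days.
Jun 9, 2098 → Jun 9, 2099: 365 days.
Jun 9, 2099 → Jul 9, 2099: 30 days (June has 30).
Jul 9, 2099 → Aug 9, 2099: 31 days (July has 31).
Aug 9, 2099 → Sep 9, 2099: 31 days (August has 31).
Sep 9, 2099 → Oct 9, 2099: 30 days (September has 30).
Oct 9, 2099 → Nov 9, 2099: 31 days (October has 31).
Nov 9, 2099 → Dec 9, 2099: 30 days (November has 30).
Dec 9, 2099 → Jan 9, 2100: 31 days (December has 31).
Jan 9, 2100 → Feb 9, 2100: 31 days (January has 31).
Feb 9, 2100 → Mar 9, 2100: 28 days (February has 28).
Mar 9, 2100 → Apr 9, 2100: 31 days (March has 31).
Apr 9, 2100 → May 3, 2100: 24 days.
Total: 6172 days.

6172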